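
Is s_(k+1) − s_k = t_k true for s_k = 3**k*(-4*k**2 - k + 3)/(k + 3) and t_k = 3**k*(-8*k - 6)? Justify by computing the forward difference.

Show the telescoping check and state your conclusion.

Invalid: residual 3**k*(16*k**2 + 52*k + 42)/(k**2 + 7*k + 12) ≠ 0.

s_(k+1) = 3**(k + 1)*(-k - 4*(k + 1)**2 + 2)/(k + 4)
s_(k+1) − s_k = 3**k*(-8*k**3 - 46*k**2 - 86*k - 30)/(k**2 + 7*k + 12)
(s_(k+1) − s_k) − t_k = 3**k*(16*k**2 + 52*k + 42)/(k**2 + 7*k + 12)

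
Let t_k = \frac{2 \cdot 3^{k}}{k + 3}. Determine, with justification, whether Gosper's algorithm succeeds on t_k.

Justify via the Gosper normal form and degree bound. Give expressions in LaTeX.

r(k) = 3*(k + 3)/(k + 4) after simplifying.
A = 3*k + 9, B = k + 4, C = 1.
f must satisfy (3*k + 9)·f(k+1) − (k + 3)·f(k) = 1.
Bound: deg f ≤ -1.
Negative degree bound (-1): no f exists, t_k not Gosper-summable.

No; the degree bound rules out any f.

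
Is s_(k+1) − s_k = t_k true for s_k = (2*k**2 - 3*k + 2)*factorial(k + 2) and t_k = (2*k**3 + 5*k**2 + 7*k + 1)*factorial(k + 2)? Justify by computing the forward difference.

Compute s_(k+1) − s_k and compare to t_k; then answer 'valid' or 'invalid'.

s_(k+1) = (2*k**2 + k + 1)*factorial(k + 3)
s_(k+1) − s_k = (2*k**3 + 5*k**2 + 7*k + 1)*factorial(k + 2)
(s_(k+1) − s_k) − t_k = 0

Valid — Δs_k = t_k.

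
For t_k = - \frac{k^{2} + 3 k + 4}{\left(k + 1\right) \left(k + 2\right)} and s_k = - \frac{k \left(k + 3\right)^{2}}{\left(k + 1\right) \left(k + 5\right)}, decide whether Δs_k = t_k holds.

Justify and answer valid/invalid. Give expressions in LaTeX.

Invalid: residual \frac{2 \left(3 k^{2} + 13 k + 20\right)}{k^{4} + 14 k^{3} + 65 k^{2} + 112 k + 60} ≠ 0.

s_(k+1) = (-k - 1)*(k + 4)**2/((k + 2)*(k + 6))
s_(k+1) − s_k = (-k**4 - 14*k**3 - 61*k**2 - 108*k - 80)/(k**4 + 14*k**3 + 65*k**2 + 112*k + 60)
(s_(k+1) − s_k) − t_k = 2*(3*k**2 + 13*k + 20)/(k**4 + 14*k**3 + 65*k**2 + 112*k + 60)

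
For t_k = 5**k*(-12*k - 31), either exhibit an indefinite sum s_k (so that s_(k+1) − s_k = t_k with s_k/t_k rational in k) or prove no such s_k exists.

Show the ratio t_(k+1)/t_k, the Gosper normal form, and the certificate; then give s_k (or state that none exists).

Ratio r(k) = 5*(12*k + 43)/(12*k + 31).
Take A(k)=5, B(k)=1, C(k)=k + 31/12.
f must satisfy (5)·f(k+1) − (1)·f(k) = k + 31/12.
deg f ≤ 1 (via 0,0,1).
Match coefficients ⇒ f(k) = (3*k + 4)/12.
Certificate R = B(k−1)f/C = (3*k + 4)/(12*k + 31) gives s_k = 5**k*(-3*k - 4).
Check: Δs_k = 5**k*(-12*k - 31). ✓

s_k = 5**k*(-3*k - 4)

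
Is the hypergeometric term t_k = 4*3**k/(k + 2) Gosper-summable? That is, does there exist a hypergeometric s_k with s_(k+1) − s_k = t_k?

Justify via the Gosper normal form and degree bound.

r(k) = 3*(k + 2)/(k + 3) after simplifying.
Normal form (A,B,C) = (3*k + 6, k + 3, 1).
Solve (3*k + 6)·f(k+1) − (k + 2)·f(k) = 1.
Bound: deg f ≤ -1.
Bound -1 < 0, so the key equation has no polynomial solution.

No — key equation has no polynomial f.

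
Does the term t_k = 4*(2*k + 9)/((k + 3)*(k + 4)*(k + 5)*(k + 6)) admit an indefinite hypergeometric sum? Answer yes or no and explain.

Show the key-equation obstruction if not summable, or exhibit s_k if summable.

Yes. s_k = 4*k*(k + 8)/(15*(k**2 + 8*k + 15)).

Ratio r(k) = (k + 3)*(2*k + 11)/((k + 7)*(2*k + 9)).
Take A(k)=k + 3, B(k)=k + 7, C(k)=k + 9/2.
Key eq: (k + 3)·f(k+1) = (k + 6)·f(k) + (k + 9/2).
deg f ≤ 3 (via 1,1,1).
Coefficient equations give f(k) = k*(k + 4)*(k + 8)/30.
Certificate R = B(k−1)f/C = k*(k + 4)*(k + 6)*(k + 8)/(15*(2*k + 9)) gives s_k = 4*k*(k + 8)/(15*(k**2 + 8*k + 15)).
Check: Δs_k = 4*(2*k + 9)/(k**4 + 18*k**3 + 119*k**2 + 342*k + 360). ✓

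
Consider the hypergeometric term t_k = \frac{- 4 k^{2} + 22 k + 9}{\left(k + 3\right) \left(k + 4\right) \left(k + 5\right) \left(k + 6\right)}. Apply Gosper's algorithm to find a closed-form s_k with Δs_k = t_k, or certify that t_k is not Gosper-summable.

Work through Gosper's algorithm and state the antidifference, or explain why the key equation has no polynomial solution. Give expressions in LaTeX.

t_(k+1)/t_k = (k + 3)*(22*k - 4*(k + 1)**2 + 31)/((k + 7)*(-4*k**2 + 22*k + 9)).
Take A(k)=k + 3, B(k)=k + 7, C(k)=k**2 - 11*k/2 - 9/4.
Set up (k + 3)·f(k+1) − (k + 6)·f(k) − (k**2 - 11*k/2 - 9/4) = 0.
Degrees (1,1,2) ⇒ d ≤ 3.
Match coefficients ⇒ f(k) = k*(k**2 - 48*k + 2)/60.
R(k) = B(k−1)·f(k)/C(k) = k*(k + 6)*(k**2 - 48*k + 2)/(15*(4*k**2 - 22*k - 9)); s_k = R·t_k = k*(-k**2 + 48*k - 2)/(15*(k + 3)*(k + 4)*(k + 5)).
Verify: (-4*k**2 + 22*k + 9)/(k**4 + 18*k**3 + 119*k**2 + 342*k + 360) matches t_k.

s_k = \frac{k \left(- k^{2} + 48 k - 2\right)}{15 \left(k + 3\right) \left(k + 4\right) \left(k + 5\right)}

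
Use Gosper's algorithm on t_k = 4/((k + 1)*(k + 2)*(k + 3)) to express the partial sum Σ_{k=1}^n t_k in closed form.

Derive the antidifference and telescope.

r(k) = (k + 1)/(k + 4) after simplifying.
Factor: A=k + 1; B=k + 4; C=1.
Key eq: (k + 1)·f(k+1) = (k + 3)·f(k) + (1).
deg f ≤ 2 (via 1,1,0).
A polynomial solution: f(k) = k*(k + 3)/4.
Then R = B(k−1)f/C = k*(k + 3)**2/4, so s_k = R(k)·t_k = k*(k + 3)/((k + 1)*(k + 2)).
Δs = 4/(k**3 + 6*k**2 + 11*k + 6), as required.
Evaluate: s_(n+1) = (n**2 + 5*n + 4)/(n**2 + 5*n + 6); subtract s_(1) = 2/3 ⇒ S(n) = n*(n + 5)/(3*(n**2 + 5*n + 6)).

S(n) = n*(n + 5)/(3*(n**2 + 5*n + 6))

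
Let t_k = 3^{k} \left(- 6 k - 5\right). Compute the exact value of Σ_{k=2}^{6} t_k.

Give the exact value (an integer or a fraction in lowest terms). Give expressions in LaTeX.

Σ = -41517

Ratio r(k) = 3*(6*k + 11)/(6*k + 5).
Take A(k)=3, B(k)=1, C(k)=k + 5/6.
Key eq: (3)·f(k+1) = (1)·f(k) + (k + 5/6).
deg f ≤ 1 (via 0,0,1).
Solving with deg f ≤ 1: f(k) = (3*k - 2)/6.
Then R = B(k−1)f/C = (3*k - 2)/(6*k + 5), so s_k = R(k)·t_k = 3**k*(2 - 3*k).
Verify: 3**k*(-6*k - 5) matches t_k.
Σ_(k=2)^(6) t_k = s_(7) − s_(2) = -41553 − (-36) = -41517.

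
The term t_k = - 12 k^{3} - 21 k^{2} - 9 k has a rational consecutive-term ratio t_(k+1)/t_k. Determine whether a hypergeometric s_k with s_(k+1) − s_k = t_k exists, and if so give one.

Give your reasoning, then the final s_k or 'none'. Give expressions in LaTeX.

s_k = k \left(- 3 k^{3} - k^{2} + 3 k + 1\right)

Compute t_(k+1)/t_k: get (4*k**2 + 15*k + 14)/(k*(4*k + 3)).
Normal form (A,B,C) = (1, 1, k**3 + 7*k**2/4 + 3*k/4).
f must satisfy (1)·f(k+1) − (1)·f(k) = k**3 + 7*k**2/4 + 3*k/4.
Bound: deg f ≤ 4.
Match coefficients ⇒ f(k) = k*(k - 1)*(k + 1)*(3*k + 1)/12.
So s_k = (B(k−1)f/C)·t_k = ((k - 1)*(3*k + 1)/(3*(4*k + 3)))·t_k = k*(-3*k**3 - k**2 + 3*k + 1).
s_(k+1) − s_k = 3*k*(-4*k**2 - 7*k - 3) = t_k.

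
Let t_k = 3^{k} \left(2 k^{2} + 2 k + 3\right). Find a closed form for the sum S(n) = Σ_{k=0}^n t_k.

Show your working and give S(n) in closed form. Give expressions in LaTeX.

r(k) = 3*(2*k**2 + 6*k + 7)/(2*k**2 + 2*k + 3) after simplifying.
A = 3, B = 1, C = k**2 + k + 3/2.
Set up (3)·f(k+1) − (1)·f(k) − (k**2 + k + 3/2) = 0.
Bound: deg f ≤ 2.
A polynomial solution: f(k) = (k**2 - 2*k + 3)/2.
So s_k = (B(k−1)f/C)·t_k = ((k**2 - 2*k + 3)/(2*k**2 + 2*k + 3))·t_k = 3**k*(k**2 - 2*k + 3).
Check: Δs_k = 3**k*(2*k**2 + 2*k + 3). ✓
s_(n+1) = 3**(n + 1)*(n**2 + 2) and s_(0) = 3, so S(n) = 3*3**n*n**2 + 6*3**n - 3.

S(n) = 3 \cdot 3^{n} n^{2} + 6 \cdot 3^{n} - 3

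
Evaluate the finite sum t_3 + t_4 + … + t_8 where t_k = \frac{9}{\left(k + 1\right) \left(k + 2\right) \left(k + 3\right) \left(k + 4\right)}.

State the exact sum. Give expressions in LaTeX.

Σ = 1/44

t_(k+1)/t_k = (k + 1)/(k + 5).
Factor: A=k + 1; B=k + 5; C=1.
f must satisfy (k + 1)·f(k+1) − (k + 4)·f(k) = 1.
d = 3 from the (1,1,0) case.
Solve for f: f(k) = k*(k**2 + 6*k + 11)/18 (degree 3 ≤ 3).
So s_k = (B(k−1)f/C)·t_k = (k*(k + 4)*(k**2 + 6*k + 11)/18)·t_k = k*(k**2 + 6*k + 11)/(2*(k + 1)*(k + 2)*(k + 3)).
Check: Δs_k = 9/(k**4 + 10*k**3 + 35*k**2 + 50*k + 24). ✓
Evaluate s at k=9 and k=3: 219/440 and 19/40; difference 1/44.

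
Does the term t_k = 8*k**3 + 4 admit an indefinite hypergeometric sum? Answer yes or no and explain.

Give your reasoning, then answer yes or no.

Yes. s_k = 2*k*(k**3 - 2*k**2 + k + 2).

r(k) = (2*(k + 1)**3 + 1)/(2*k**3 + 1) after simplifying.
Normal form (A,B,C) = (1, 1, k**3 + 1/2).
Solve (1)·f(k+1) − (1)·f(k) = k**3 + 1/2.
Degrees (0,0,3) ⇒ d ≤ 4.
Solve for f: f(k) = k*(k**3 - 2*k**2 + k + 2)/4 (degree 4 ≤ 4).
Get s_k = R·t_k = 2*k*(k**3 - 2*k**2 + k + 2) with R(k) = B(k−1)f(k)/C(k) = k*(k**3 - 2*k**2 + k + 2)/(2*(2*k**3 + 1)).
Verify: 8*k**3 + 4 matches t_k.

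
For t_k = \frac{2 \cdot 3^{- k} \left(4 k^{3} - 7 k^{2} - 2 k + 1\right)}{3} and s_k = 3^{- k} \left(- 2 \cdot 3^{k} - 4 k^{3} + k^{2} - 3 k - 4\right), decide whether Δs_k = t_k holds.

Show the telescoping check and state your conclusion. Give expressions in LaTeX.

valid; difference matches t_k

s_(k+1) = (-6*3**k - 3*k - 4*(k + 1)**3 + (k + 1)**2 - 7)/(3*3**k)
s_(k+1) − s_k = 2*(4*k**3 - 7*k**2 - 2*k + 1)/(3*3**k)
(s_(k+1) − s_k) − t_k = 0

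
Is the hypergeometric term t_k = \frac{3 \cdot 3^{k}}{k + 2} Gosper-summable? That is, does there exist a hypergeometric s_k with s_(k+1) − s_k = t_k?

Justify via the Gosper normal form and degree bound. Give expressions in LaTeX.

Step 1: r(k) = 3*(k + 2)/(k + 3).
Take A(k)=3*k + 6, B(k)=k + 3, C(k)=1.
Set up (3*k + 6)·f(k+1) − (k + 2)·f(k) − (1) = 0.
d = -1 from the (1,1,0) case.
Bound -1 < 0, so the key equation has no polynomial solution.

No — t_k has no hypergeometric antidifference.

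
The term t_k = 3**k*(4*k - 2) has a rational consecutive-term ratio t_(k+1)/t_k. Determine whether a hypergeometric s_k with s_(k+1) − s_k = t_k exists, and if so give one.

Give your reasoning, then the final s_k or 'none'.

s_k = 2*3**k*(k - 2)

t_(k+1)/t_k = 3*(2*k + 1)/(2*k - 1).
Normal form (A,B,C) = (3, 1, k - 1/2).
f must satisfy (3)·f(k+1) − (1)·f(k) = k - 1/2.
Degrees (0,0,1) ⇒ d ≤ 1.
Match coefficients ⇒ f(k) = (k - 2)/2.
R(k) = B(k−1)·f(k)/C(k) = (k - 2)/(2*k - 1); s_k = R·t_k = 2*3**k*(k - 2).
Check: Δs_k = 3**k*(4*k - 2). ✓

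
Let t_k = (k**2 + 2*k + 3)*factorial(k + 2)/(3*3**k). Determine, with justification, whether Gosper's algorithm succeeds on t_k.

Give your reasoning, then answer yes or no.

Ratio r(k) = (k + 3)*(2*k + (k + 1)**2 + 5)/(3*(k**2 + 2*k + 3)).
Take A(k)=k/3 + 1, B(k)=1, C(k)=k**2 + 2*k + 3.
Solve (k/3 + 1)·f(k+1) − (1)·f(k) = k**2 + 2*k + 3.
Bound: deg f ≤ 1.
Match coefficients ⇒ f(k) = 3*(k + 1).
Certificate R = B(k−1)f/C = 3*(k + 1)/(k**2 + 2*k + 3) gives s_k = (k + 1)*factorial(k + 2)/3**k.
s_(k+1) − s_k = (k**2 + 2*k + 3)*factorial(k + 2)/(3*3**k) = t_k.

Yes. s_k = (k + 1)*factorial(k + 2)/3**k.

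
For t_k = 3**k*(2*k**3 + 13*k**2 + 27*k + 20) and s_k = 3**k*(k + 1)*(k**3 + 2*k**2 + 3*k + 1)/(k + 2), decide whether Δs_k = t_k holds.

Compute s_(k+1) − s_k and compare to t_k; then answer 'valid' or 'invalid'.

s_(k+1) = 3**(k + 1)*(k**4 + 7*k**3 + 20*k**2 + 27*k + 14)/(k + 3)
s_(k+1) − s_k = 3**k*(2*k**5 + 21*k**4 + 88*k**3 + 182*k**2 + 191*k + 81)/(k**2 + 5*k + 6)
(s_(k+1) − s_k) − t_k = 3**k*(-2*k**4 - 16*k**3 - 51*k**2 - 71*k - 39)/(k**2 + 5*k + 6)

Invalid: residual 3**k*(-2*k**4 - 16*k**3 - 51*k**2 - 71*k - 39)/(k**2 + 5*k + 6) ≠ 0.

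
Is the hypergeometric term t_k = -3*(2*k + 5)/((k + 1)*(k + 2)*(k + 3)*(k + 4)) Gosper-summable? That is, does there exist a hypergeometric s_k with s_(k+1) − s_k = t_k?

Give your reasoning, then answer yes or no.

Yes. s_k = k*(-k - 4)/(k**2 + 4*k + 3).

Compute t_(k+1)/t_k: get (k + 1)*(2*k + 7)/((k + 5)*(2*k + 5)).
Normal form (A,B,C) = (k + 1, k + 5, k + 5/2).
f must satisfy (k + 1)·f(k+1) − (k + 4)·f(k) = k + 5/2.
From deg A=1, deg B=1, deg C=1: d=3.
Solving with deg f ≤ 3: f(k) = k*(k + 2)*(k + 4)/6.
Then R = B(k−1)f/C = k*(k + 2)*(k + 4)**2/(3*(2*k + 5)), so s_k = R(k)·t_k = k*(-k - 4)/(k**2 + 4*k + 3).
Verify: 3*(-2*k - 5)/(k**4 + 10*k**3 + 35*k**2 + 50*k + 24) matches t_k.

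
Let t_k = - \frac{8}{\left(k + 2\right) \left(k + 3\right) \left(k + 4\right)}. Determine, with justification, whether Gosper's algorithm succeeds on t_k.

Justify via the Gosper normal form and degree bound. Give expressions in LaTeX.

Yes. s_k = \frac{2 k \left(- k - 5\right)}{3 \left(k + 2\right) \left(k + 3\right)}.

The ratio is (k + 2)/(k + 5).
Gosper form: A/B · C(k+1)/C(k) with A=k + 2, B=k + 5, C=1.
Set up (k + 2)·f(k+1) − (k + 4)·f(k) − (1) = 0.
d = 2 from the (1,1,0) case.
Solving with deg f ≤ 2: f(k) = k*(k + 5)/12.
Then R = B(k−1)f/C = k*(k + 4)*(k + 5)/12, so s_k = R(k)·t_k = 2*k*(-k - 5)/(3*(k + 2)*(k + 3)).
Δs = -8/(k**3 + 9*k**2 + 26*k + 24), as required.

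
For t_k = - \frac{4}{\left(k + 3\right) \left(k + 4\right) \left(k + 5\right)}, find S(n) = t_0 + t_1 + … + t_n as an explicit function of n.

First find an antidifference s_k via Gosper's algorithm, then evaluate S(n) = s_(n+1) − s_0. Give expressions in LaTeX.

S(n) = \frac{- n^{2} - 9 n - 8}{6 \left(n^{2} + 9 n + 20\right)}

Ratio r(k) = (k + 3)/(k + 6).
So A=k + 3 and B=k + 6, with C=1.
Key eq: (k + 3)·f(k+1) = (k + 5)·f(k) + (1).
From deg A=1, deg B=1, deg C=0: d=2.
Solve for f: f(k) = k*(k + 7)/24 (degree 2 ≤ 2).
Certificate R = B(k−1)f/C = k*(k + 5)*(k + 7)/24 gives s_k = k*(-k - 7)/(6*(k + 3)*(k + 4)).
Δs = -4/(k**3 + 12*k**2 + 47*k + 60), as required.
Σ_(k=0)^n t_k = s_(n+1) − s_(0) = ((-n**2 - 9*n - 8)/(6*(n**2 + 9*n + 20))) − (0), i.e. (-n**2 - 9*n - 8)/(6*(n**2 + 9*n + 20)).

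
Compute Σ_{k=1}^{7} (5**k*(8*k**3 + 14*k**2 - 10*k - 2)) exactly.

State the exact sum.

Step 1: r(k) = 5*(4*k**3 + 19*k**2 + 21*k + 5)/(4*k**3 + 7*k**2 - 5*k - 1).
Gosper form: A/B · C(k+1)/C(k) with A=5, B=1, C=k**3 + 7*k**2/4 - 5*k/4 - 1/4.
Set up (5)·f(k+1) − (1)·f(k) − (k**3 + 7*k**2/4 - 5*k/4 - 1/4) = 0.
Degrees (0,0,3) ⇒ d ≤ 3.
Solve for f: f(k) = (k - 1)*(k**2 - k - 1)/4 (degree 3 ≤ 3).
Certificate R = B(k−1)f/C = (k - 1)*(k**2 - k - 1)/(4*k**3 + 7*k**2 - 5*k - 1) gives s_k = 2*5**k*(k**3 - 2*k**2 + 1).
s_(k+1) − s_k = 5**k*(8*k**3 + 14*k**2 - 10*k - 2) = t_k.
Sum = s_(8) − s_(1); s_(8) = 300781250, s_(1) = 0 ⇒ 300781250.

Σ = 300781250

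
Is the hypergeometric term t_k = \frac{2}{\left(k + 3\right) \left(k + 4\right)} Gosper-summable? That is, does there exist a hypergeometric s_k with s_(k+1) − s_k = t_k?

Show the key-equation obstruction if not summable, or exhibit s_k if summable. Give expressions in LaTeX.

Yes. s_k = \frac{2 k}{3 \left(k + 3\right)}.

Step 1: r(k) = (k + 3)/(k + 5).
Gosper form: A/B · C(k+1)/C(k) with A=k + 3, B=k + 5, C=1.
Set up (k + 3)·f(k+1) − (k + 4)·f(k) − (1) = 0.
From deg A=1, deg B=1, deg C=0: d=1.
Coefficient equations give f(k) = k/3.
Get s_k = R·t_k = 2*k/(3*(k + 3)) with R(k) = B(k−1)f(k)/C(k) = k*(k + 4)/3.
s_(k+1) − s_k = 2/(k**2 + 7*k + 12) = t_k.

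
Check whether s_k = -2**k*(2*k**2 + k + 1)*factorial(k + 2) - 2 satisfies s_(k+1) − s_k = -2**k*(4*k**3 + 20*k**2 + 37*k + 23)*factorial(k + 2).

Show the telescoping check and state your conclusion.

valid; difference matches t_k

s_(k+1) = -2**(k + 1)*(k + 2*(k + 1)**2 + 2)*factorial(k + 3) - 2
s_(k+1) − s_k = -2**k*(4*k**3 + 20*k**2 + 37*k + 23)*factorial(k + 2)
(s_(k+1) − s_k) − t_k = 0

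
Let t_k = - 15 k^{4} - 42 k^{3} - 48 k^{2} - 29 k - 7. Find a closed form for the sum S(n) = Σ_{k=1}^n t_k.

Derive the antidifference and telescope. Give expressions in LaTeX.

S(n) = n \left(- 3 n^{4} - 18 n^{3} - 42 n^{2} - 49 n - 29\right)

Step 1: r(k) = (15*k**4 + 102*k**3 + 264*k**2 + 311*k + 141)/(15*k**4 + 42*k**3 + 48*k**2 + 29*k + 7).
A = 1, B = 1, C = k**4 + 14*k**3/5 + 16*k**2/5 + 29*k/15 + 7/15.
Set up (1)·f(k+1) − (1)·f(k) − (k**4 + 14*k**3/5 + 16*k**2/5 + 29*k/15 + 7/15) = 0.
Bound: deg f ≤ 5.
Coefficient equations give f(k) = k**2*(3*k**3 + 3*k**2 + 1)/15.
Get s_k = R·t_k = -3*k**5 - 3*k**4 - k**2 with R(k) = B(k−1)f(k)/C(k) = k**2*(3*k**3 + 3*k**2 + 1)/(15*k**4 + 42*k**3 + 48*k**2 + 29*k + 7).
Check: Δs_k = -15*k**4 - 42*k**3 - 48*k**2 - 29*k - 7. ✓
Telescope: S(n) = s_(n+1) − s_(1) = -3*n**5 - 18*n**4 - 42*n**3 - 49*n**2 - 29*n - 7 − (-7) = n*(-3*n**4 - 18*n**3 - 42*n**2 - 49*n - 29).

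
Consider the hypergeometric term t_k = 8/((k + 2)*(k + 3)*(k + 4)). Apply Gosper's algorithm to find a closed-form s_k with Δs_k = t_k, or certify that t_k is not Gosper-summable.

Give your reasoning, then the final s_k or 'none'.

s_k = 2*k*(k + 5)/(3*(k + 2)*(k + 3))

r(k) = (k + 2)/(k + 5) after simplifying.
Take A(k)=k + 2, B(k)=k + 5, C(k)=1.
Solve (k + 2)·f(k+1) − (k + 4)·f(k) = 1.
d = 2 from the (1,1,0) case.
Match coefficients ⇒ f(k) = k*(k + 5)/12.
So s_k = (B(k−1)f/C)·t_k = (k*(k + 4)*(k + 5)/12)·t_k = 2*k*(k + 5)/(3*(k + 2)*(k + 3)).
Check: Δs_k = 8/(k**3 + 9*k**2 + 26*k + 24). ✓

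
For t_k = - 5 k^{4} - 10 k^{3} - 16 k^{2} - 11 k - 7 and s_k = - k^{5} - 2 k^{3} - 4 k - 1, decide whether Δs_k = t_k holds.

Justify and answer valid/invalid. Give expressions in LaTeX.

Valid: the claim telescopes to t_k.

s_(k+1) = -4*k - (k + 1)**5 - 2*(k + 1)**3 - 5
s_(k+1) − s_k = k**5 + 2*k**3 - (k + 1)**5 - 2*(k + 1)**3 - 4
(s_(k+1) − s_k) − t_k = 0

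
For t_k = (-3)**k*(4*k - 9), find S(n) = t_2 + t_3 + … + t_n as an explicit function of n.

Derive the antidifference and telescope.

r(k) = 3*(5 - 4*k)/(4*k - 9) after simplifying.
So A=-3 and B=1, with C=k - 9/4.
f must satisfy (-3)·f(k+1) − (1)·f(k) = k - 9/4.
Degrees (0,0,1) ⇒ d ≤ 1.
Coefficient equations give f(k) = -(k - 3)/4.
So s_k = (B(k−1)f/C)·t_k = (-(k - 3)/(4*k - 9))·t_k = (-3)**k*(3 - k).
Δs = (-3)**k*(4*k - 9), as required.
Evaluate: s_(n+1) = (-3)**(n + 1)*(2 - n); subtract s_(2) = 9 ⇒ S(n) = 3*(-3)**n*n - 6*(-3)**n - 9.

S(n) = 3*(-3)**n*n - 6*(-3)**n - 9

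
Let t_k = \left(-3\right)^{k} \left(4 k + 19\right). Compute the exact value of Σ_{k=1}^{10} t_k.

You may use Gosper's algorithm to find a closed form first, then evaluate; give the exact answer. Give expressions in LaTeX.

The ratio is 3*(-4*k - 23)/(4*k + 19).
A = -3, B = 1, C = k + 19/4.
Set up (-3)·f(k+1) − (1)·f(k) − (k + 19/4) = 0.
Degrees (0,0,1) ⇒ d ≤ 1.
A polynomial solution: f(k) = -(k + 4)/4.
Certificate R = B(k−1)f/C = -(k + 4)/(4*k + 19) gives s_k = (-3)**k*(-k - 4).
Verify: (-3)**k*(4*k + 19) matches t_k.
Telescoping: Σ = s_(11) − s_(1) = 2657205 − (15) = 2657190.

Σ = 2657190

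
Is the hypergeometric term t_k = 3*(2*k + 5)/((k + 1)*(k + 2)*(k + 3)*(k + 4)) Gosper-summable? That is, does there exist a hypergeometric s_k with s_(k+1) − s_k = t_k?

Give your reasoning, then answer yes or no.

Ratio r(k) = (k + 1)*(2*k + 7)/((k + 5)*(2*k + 5)).
Factor: A=k + 1; B=k + 5; C=k + 5/2.
Set up (k + 1)·f(k+1) − (k + 4)·f(k) − (k + 5/2) = 0.
From deg A=1, deg B=1, deg C=1: d=3.
Solve for f: f(k) = k*(k + 2)*(k + 4)/6 (degree 3 ≤ 3).
Certificate R = B(k−1)f/C = k*(k + 2)*(k + 4)**2/(3*(2*k + 5)) gives s_k = k*(k + 4)/(k**2 + 4*k + 3).
Verify: 3*(2*k + 5)/(k**4 + 10*k**3 + 35*k**2 + 50*k + 24) matches t_k.

Yes. s_k = k*(k + 4)/(k**2 + 4*k + 3).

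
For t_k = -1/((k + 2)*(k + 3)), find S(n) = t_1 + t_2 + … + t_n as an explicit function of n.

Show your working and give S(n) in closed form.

S(n) = -n/(3*n + 9)

r(k) = (k + 2)/(k + 4) after simplifying.
Take A(k)=k + 2, B(k)=k + 4, C(k)=1.
Key eq: (k + 2)·f(k+1) = (k + 3)·f(k) + (1).
Bound: deg f ≤ 1.
Coefficient equations give f(k) = k/2.
Then R = B(k−1)f/C = k*(k + 3)/2, so s_k = R(k)·t_k = -k/(2*k + 4).
Verify: -1/(k**2 + 5*k + 6) matches t_k.
s_(n+1) = (-n - 1)/(2*(n + 3)) and s_(1) = -1/6, so S(n) = -n/(3*n + 9).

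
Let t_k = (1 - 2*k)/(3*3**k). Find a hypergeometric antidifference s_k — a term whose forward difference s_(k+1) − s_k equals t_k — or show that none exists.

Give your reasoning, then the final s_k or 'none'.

s_k = k/3**k

The ratio is (2*k + 1)/(3*(2*k - 1)).
A = 1/3, B = 1, C = k - 1/2.
f must satisfy (1/3)·f(k+1) − (1)·f(k) = k - 1/2.
deg f ≤ 1 (via 0,0,1).
Coefficient equations give f(k) = -3*k/2.
Get s_k = R·t_k = k/3**k with R(k) = B(k−1)f(k)/C(k) = -3*k/(2*k - 1).
Verify: (1 - 2*k)/(3*3**k) matches t_k.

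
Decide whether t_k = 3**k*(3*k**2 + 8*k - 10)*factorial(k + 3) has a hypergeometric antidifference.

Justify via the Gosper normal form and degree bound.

t_(k+1)/t_k = 3*(3*k**3 + 26*k**2 + 57*k + 4)/(3*k**2 + 8*k - 10).
Factor: A=3*k + 12; B=1; C=k**2 + 8*k/3 - 10/3.
Set up (3*k + 12)·f(k+1) − (1)·f(k) − (k**2 + 8*k/3 - 10/3) = 0.
Bound: deg f ≤ 1.
Solving with deg f ≤ 1: f(k) = (k - 2)/3.
So s_k = (B(k−1)f/C)·t_k = ((k - 2)/(3*k**2 + 8*k - 10))·t_k = 3**k*(k - 2)*factorial(k + 3).
Verify: 3**k*(3*k**2 + 8*k - 10)*factorial(k + 3) matches t_k.

Yes. s_k = 3**k*(k - 2)*factorial(k + 3).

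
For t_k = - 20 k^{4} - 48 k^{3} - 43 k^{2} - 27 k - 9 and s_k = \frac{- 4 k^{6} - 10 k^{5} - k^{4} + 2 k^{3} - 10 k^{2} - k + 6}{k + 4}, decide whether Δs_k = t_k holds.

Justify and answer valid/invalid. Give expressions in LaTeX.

Invalid: residual \frac{2 \left(16 k^{5} + 126 k^{4} + 238 k^{3} + 195 k^{2} + 115 k + 39\right)}{k^{2} + 9 k + 20} ≠ 0.

s_(k+1) = (-4*k**6 - 34*k**5 - 111*k**4 - 182*k**3 - 170*k**2 - 93*k - 18)/(k + 5)
s_(k+1) − s_k = (-20*k**6 - 196*k**5 - 623*k**4 - 898*k**3 - 722*k**2 - 391*k - 102)/(k**2 + 9*k + 20)
(s_(k+1) − s_k) − t_k = 2*(16*k**5 + 126*k**4 + 238*k**3 + 195*k**2 + 115*k + 39)/(k**2 + 9*k + 20)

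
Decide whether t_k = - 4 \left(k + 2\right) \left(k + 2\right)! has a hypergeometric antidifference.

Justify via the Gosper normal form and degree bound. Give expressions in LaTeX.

Compute t_(k+1)/t_k: get (k + 3)**2/(k + 2).
Take A(k)=k + 3, B(k)=1, C(k)=k + 2.
Need (k + 3)·f(k+1) − (1)·f(k) = k + 2.
deg f ≤ 0 (via 1,0,1).
A polynomial solution: f(k) = 1.
Get s_k = R·t_k = -4*factorial(k + 2) with R(k) = B(k−1)f(k)/C(k) = 1/(k + 2).
s_(k+1) − s_k = -4*(k + 2)*factorial(k + 2) = t_k.

Yes. s_k = - 4 \left(k + 2\right)!.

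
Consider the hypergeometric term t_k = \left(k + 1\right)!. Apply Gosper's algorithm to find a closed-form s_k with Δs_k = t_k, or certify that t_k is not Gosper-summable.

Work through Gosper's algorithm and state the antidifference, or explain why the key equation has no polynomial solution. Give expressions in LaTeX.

Step 1: r(k) = k + 2.
A = k + 2, B = 1, C = 1.
Need (k + 2)·f(k+1) − (1)·f(k) = 1.
Bound: deg f ≤ -1.
Bound -1 < 0, so the key equation has no polynomial solution.

none (Gosper's algorithm certifies no s_k)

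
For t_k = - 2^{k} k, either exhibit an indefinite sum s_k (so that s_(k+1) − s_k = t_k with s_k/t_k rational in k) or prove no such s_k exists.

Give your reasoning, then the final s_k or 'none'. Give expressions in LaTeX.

r(k) = 2 + 2/k after simplifying.
Take A(k)=2, B(k)=1, C(k)=k.
Need (2)·f(k+1) − (1)·f(k) = k.
From deg A=0, deg B=0, deg C=1: d=1.
Solve for f: f(k) = k - 2 (degree 1 ≤ 1).
Then R = B(k−1)f/C = (k - 2)/k, so s_k = R(k)·t_k = 2**k*(2 - k).
Verify: -2**k*k matches t_k.

s_k = 2^{k} \left(2 - k\right)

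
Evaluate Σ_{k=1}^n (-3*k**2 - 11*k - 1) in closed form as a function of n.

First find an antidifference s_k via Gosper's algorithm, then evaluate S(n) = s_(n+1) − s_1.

The ratio is (3*k**2 + 17*k + 15)/(3*k**2 + 11*k + 1).
So A=1 and B=1, with C=k**2 + 11*k/3 + 1/3.
Need (1)·f(k+1) − (1)·f(k) = k**2 + 11*k/3 + 1/3.
From deg A=0, deg B=0, deg C=2: d=3.
Match coefficients ⇒ f(k) = k*(k**2 + 4*k - 4)/3.
Get s_k = R·t_k = k*(-k**2 - 4*k + 4) with R(k) = B(k−1)f(k)/C(k) = k*(k**2 + 4*k - 4)/(3*k**2 + 11*k + 1).
s_(k+1) − s_k = -3*k**2 - 11*k - 1 = t_k.
Evaluate: s_(n+1) = -n**3 - 7*n**2 - 7*n - 1; subtract s_(1) = -1 ⇒ S(n) = n*(-n**2 - 7*n - 7).

S(n) = n*(-n**2 - 7*n - 7)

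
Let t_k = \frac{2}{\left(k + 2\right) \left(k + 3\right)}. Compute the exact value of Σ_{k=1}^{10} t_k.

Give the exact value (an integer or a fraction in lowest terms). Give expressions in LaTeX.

Ratio r(k) = (k + 2)/(k + 4).
Gosper form: A/B · C(k+1)/C(k) with A=k + 2, B=k + 4, C=1.
f must satisfy (k + 2)·f(k+1) − (k + 3)·f(k) = 1.
Degrees (1,1,0) ⇒ d ≤ 1.
Solving with deg f ≤ 1: f(k) = k/2.
Then R = B(k−1)f/C = k*(k + 3)/2, so s_k = R(k)·t_k = k/(k + 2).
Δs = 2/(k**2 + 5*k + 6), as required.
Evaluate s at k=11 and k=1: 11/13 and 1/3; difference 20/39.

Σ = 20/39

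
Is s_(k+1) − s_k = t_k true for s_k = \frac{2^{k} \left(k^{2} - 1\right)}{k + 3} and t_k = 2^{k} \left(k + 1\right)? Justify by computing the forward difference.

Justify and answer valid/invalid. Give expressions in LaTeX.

Invalid: residual \frac{2^{k + 1} \left(- k^{2} - 3 k - 4\right)}{k^{2} + 7 k + 12} ≠ 0.

s_(k+1) = 2**(k + 1)*k*(k + 2)/(k + 4)
s_(k+1) − s_k = 2**k*(k**3 + 6*k**2 + 13*k + 4)/(k**2 + 7*k + 12)
(s_(k+1) − s_k) − t_k = 2**(k + 1)*(-k**2 - 3*k - 4)/(k**2 + 7*k + 12)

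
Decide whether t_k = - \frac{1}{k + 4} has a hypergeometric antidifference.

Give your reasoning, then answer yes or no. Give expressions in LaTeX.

No — key equation has no polynomial f.

r(k) = (k + 4)/(k + 5) after simplifying.
Gosper form: A/B · C(k+1)/C(k) with A=k + 4, B=k + 5, C=1.
Need (k + 4)·f(k+1) − (k + 4)·f(k) = 1.
d = 0 from the (1,1,0) case.
Generic f = c0 gives residual -1; -1 = 0 cannot hold, so t_k is not Gosper-summable.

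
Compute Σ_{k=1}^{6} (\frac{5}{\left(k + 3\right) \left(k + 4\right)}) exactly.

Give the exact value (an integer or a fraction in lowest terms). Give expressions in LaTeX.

Ratio r(k) = (k + 3)/(k + 5).
Gosper form: A/B · C(k+1)/C(k) with A=k + 3, B=k + 5, C=1.
Key eq: (k + 3)·f(k+1) = (k + 4)·f(k) + (1).
From deg A=1, deg B=1, deg C=0: d=1.
Solve for f: f(k) = k/3 (degree 1 ≤ 1).
So s_k = (B(k−1)f/C)·t_k = (k*(k + 4)/3)·t_k = 5*k/(3*(k + 3)).
s_(k+1) − s_k = 5/(k**2 + 7*k + 12) = t_k.
Σ_(k=1)^(6) t_k = s_(7) − s_(1) = 7/6 − (5/12) = 3/4.

Σ = 3/4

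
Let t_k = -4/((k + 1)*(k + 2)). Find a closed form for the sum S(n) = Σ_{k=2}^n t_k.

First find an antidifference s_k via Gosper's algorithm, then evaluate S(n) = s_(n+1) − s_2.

The ratio is (k + 1)/(k + 3).
Factor: A=k + 1; B=k + 3; C=1.
Solve (k + 1)·f(k+1) − (k + 2)·f(k) = 1.
Degrees (1,1,0) ⇒ d ≤ 1.
A polynomial solution: f(k) = k.
Then R = B(k−1)f/C = k*(k + 2), so s_k = R(k)·t_k = -4*k/(k + 1).
Check: Δs_k = -4/(k**2 + 3*k + 2). ✓
s_(n+1) = 4*(-n - 1)/(n + 2) and s_(2) = -8/3, so S(n) = 4*(1 - n)/(3*(n + 2)).

S(n) = 4*(1 - n)/(3*(n + 2))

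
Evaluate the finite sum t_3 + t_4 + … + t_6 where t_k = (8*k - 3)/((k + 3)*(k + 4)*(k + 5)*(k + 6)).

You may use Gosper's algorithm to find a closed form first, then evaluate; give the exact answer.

r(k) = (k + 3)*(8*k + 5)/((k + 7)*(8*k - 3)) after simplifying.
Normal form (A,B,C) = (k + 3, k + 7, k - 3/8).
Solve (k + 3)·f(k+1) − (k + 6)·f(k) = k - 3/8.
From deg A=1, deg B=1, deg C=1: d=3.
Solve for f: f(k) = k*(k**2 + 12*k - 33)/160 (degree 3 ≤ 3).
So s_k = (B(k−1)f/C)·t_k = (k*(k + 6)*(k**2 + 12*k - 33)/(20*(8*k - 3)))·t_k = k*(k**2 + 12*k - 33)/(20*(k + 3)*(k + 4)*(k + 5)).
s_(k+1) − s_k = (8*k - 3)/(k**4 + 18*k**3 + 119*k**2 + 342*k + 360) = t_k.
Evaluate s at k=7 and k=3: 7/264 and 3/560; difference 391/18480.

Σ = 391/18480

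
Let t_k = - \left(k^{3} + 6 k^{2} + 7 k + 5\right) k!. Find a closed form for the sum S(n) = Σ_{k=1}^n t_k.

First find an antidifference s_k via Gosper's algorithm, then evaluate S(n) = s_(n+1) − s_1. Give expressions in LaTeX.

Compute t_(k+1)/t_k: get (k**4 + 10*k**3 + 31*k**2 + 41*k + 19)/(k**3 + 6*k**2 + 7*k + 5).
Factor: A=k + 1; B=1; C=k**3 + 6*k**2 + 7*k + 5.
f must satisfy (k + 1)·f(k+1) − (1)·f(k) = k**3 + 6*k**2 + 7*k + 5.
From deg A=1, deg B=0, deg C=3: d=2.
Coefficient equations give f(k) = k*(k + 4).
Get s_k = R·t_k = -k*(k + 4)*factorial(k) with R(k) = B(k−1)f(k)/C(k) = k*(k + 4)/(k**3 + 6*k**2 + 7*k + 5).
Δs = -(k**3 + 6*k**2 + 7*k + 5)*factorial(k), as required.
Evaluate: s_(n+1) = -(n + 1)*(n + 5)*factorial(n + 1); subtract s_(1) = -5 ⇒ S(n) = -n**3*factorial(n) - 7*n**2*factorial(n) - 11*n*factorial(n) - 5*factorial(n) + 5.

S(n) = - n^{3} n! - 7 n^{2} n! - 11 n n! - 5 n! + 5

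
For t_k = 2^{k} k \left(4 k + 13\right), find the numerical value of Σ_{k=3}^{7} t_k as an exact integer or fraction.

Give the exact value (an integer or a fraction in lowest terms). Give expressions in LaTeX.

r(k) = 2*(k + 1)*(4*k + 17)/(k*(4*k + 13)) after simplifying.
A = 2, B = 1, C = k**2 + 13*k/4.
Solve (2)·f(k+1) − (1)·f(k) = k**2 + 13*k/4.
Bound: deg f ≤ 2.
A polynomial solution: f(k) = (4*k**2 - 3*k - 2)/4.
R(k) = B(k−1)·f(k)/C(k) = (4*k**2 - 3*k - 2)/(k*(4*k + 13)); s_k = R·t_k = 2**k*(4*k**2 - 3*k - 2).
Δs = 2**k*k*(4*k + 13), as required.
Telescoping: Σ = s_(8) − s_(3) = 58880 − (200) = 58680.

Σ = 58680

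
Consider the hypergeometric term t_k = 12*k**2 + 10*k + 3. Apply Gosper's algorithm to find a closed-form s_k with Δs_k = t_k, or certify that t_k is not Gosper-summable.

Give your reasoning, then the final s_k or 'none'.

s_k = k**2*(4*k - 1)

Ratio r(k) = (12*k**2 + 34*k + 25)/(12*k**2 + 10*k + 3).
So A=1 and B=1, with C=k**2 + 5*k/6 + 1/4.
Set up (1)·f(k+1) − (1)·f(k) − (k**2 + 5*k/6 + 1/4) = 0.
From deg A=0, deg B=0, deg C=2: d=3.
A polynomial solution: f(k) = k**2*(4*k - 1)/12.
Certificate R = B(k−1)f/C = k**2*(4*k - 1)/(12*k**2 + 10*k + 3) gives s_k = k**2*(4*k - 1).
Check: Δs_k = 12*k**2 + 10*k + 3. ✓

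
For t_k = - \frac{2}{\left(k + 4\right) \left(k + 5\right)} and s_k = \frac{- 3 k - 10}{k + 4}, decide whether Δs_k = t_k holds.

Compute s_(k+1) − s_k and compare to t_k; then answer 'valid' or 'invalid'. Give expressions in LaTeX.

s_(k+1) = (-3*k - 13)/(k + 5)
s_(k+1) − s_k = -2/(k**2 + 9*k + 20)
(s_(k+1) − s_k) − t_k = 0

valid; difference matches t_k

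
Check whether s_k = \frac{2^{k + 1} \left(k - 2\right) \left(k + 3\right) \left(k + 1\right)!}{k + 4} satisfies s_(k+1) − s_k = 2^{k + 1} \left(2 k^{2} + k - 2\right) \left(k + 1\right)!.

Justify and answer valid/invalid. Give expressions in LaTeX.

Invalid: residual - \frac{2^{k + 1} \left(k + 1\right) \left(2 k^{2} + 7 k - 6\right) \left(k + 1\right)!}{\left(k + 4\right) \left(k + 5\right)} ≠ 0.

s_(k+1) = 2**(k + 2)*(k - 1)*(k + 4)*factorial(k + 2)/(k + 5)
s_(k+1) − s_k = 2**(k + 1)*(2*k**4 + 17*k**3 + 38*k**2 + k - 34)*factorial(k + 1)/((k + 4)*(k + 5))
(s_(k+1) − s_k) − t_k = -2**(k + 1)*(k + 1)*(2*k**2 + 7*k - 6)*factorial(k + 1)/((k + 4)*(k + 5))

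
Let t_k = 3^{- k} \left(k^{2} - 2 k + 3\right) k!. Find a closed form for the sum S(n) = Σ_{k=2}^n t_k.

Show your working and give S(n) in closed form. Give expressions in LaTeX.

Ratio r(k) = (k**3 + k**2 + 2*k + 2)/(3*(k**2 - 2*k + 3)).
Gosper form: A/B · C(k+1)/C(k) with A=k/3 + 1/3, B=1, C=k**2 - 2*k + 3.
Need (k/3 + 1/3)·f(k+1) − (1)·f(k) = k**2 - 2*k + 3.
From deg A=1, deg B=0, deg C=2: d=1.
Solve for f: f(k) = 3*(k - 1) (degree 1 ≤ 1).
Certificate R = B(k−1)f/C = 3*(k - 1)/(k**2 - 2*k + 3) gives s_k = 3**(1 - k)*(k - 1)*factorial(k).
Check: Δs_k = (k**2 - 2*k + 3)*factorial(k)/3**k. ✓
Σ_(k=2)^n t_k = s_(n+1) − s_(2) = (n*factorial(n + 1)/3**n) − (2/3), i.e. -2/3 + n*factorial(n + 1)/3**n.

S(n) = - \frac{2}{3} + 3^{- n} n \left(n + 1\right)!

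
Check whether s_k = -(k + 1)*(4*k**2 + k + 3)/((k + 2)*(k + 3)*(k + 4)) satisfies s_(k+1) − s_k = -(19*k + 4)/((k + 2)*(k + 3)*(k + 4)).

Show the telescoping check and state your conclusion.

s_(k+1) = -(k + 2)*(k + 4*(k + 1)**2 + 4)/((k + 3)*(k + 4)*(k + 5))
s_(k+1) − s_k = (-31*k**2 - 45*k - 17)/(k**4 + 14*k**3 + 71*k**2 + 154*k + 120)
(s_(k+1) − s_k) − t_k = 3*(-4*k**2 + 18*k + 1)/(k**4 + 14*k**3 + 71*k**2 + 154*k + 120)

Invalid: residual 3*(-4*k**2 + 18*k + 1)/(k**4 + 14*k**3 + 71*k**2 + 154*k + 120) ≠ 0.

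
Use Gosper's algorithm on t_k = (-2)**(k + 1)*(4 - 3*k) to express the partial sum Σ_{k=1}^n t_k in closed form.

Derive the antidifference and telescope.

t_(k+1)/t_k = 2*(1 - 3*k)/(3*k - 4).
Factor: A=-2; B=1; C=k - 4/3.
Set up (-2)·f(k+1) − (1)·f(k) − (k - 4/3) = 0.
Bound: deg f ≤ 1.
Solving with deg f ≤ 1: f(k) = -(k - 2)/3.
R(k) = B(k−1)·f(k)/C(k) = -(k - 2)/(3*k - 4); s_k = R·t_k = (-2)**(k + 1)*(k - 2).
Δs = (-2)**(k + 1)*(4 - 3*k), as required.
Σ_(k=1)^n t_k = s_(n+1) − s_(1) = ((-2)**(n + 2)*(n - 1)) − (-4), i.e. 4*(-2)**n*n - 4*(-2)**n + 4.

S(n) = 4*(-2)**n*n - 4*(-2)**n + 4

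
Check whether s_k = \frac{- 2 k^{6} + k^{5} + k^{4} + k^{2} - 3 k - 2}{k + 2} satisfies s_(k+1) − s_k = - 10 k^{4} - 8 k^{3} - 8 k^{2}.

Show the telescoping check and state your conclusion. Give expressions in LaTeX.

Invalid: residual \frac{8 k^{5} + 31 k^{4} + 22 k^{3} + 18 k^{2} - k - 2}{k^{2} + 5 k + 6} ≠ 0.

s_(k+1) = (-3*k - 2*(k + 1)**6 + (k + 1)**5 + (k + 1)**4 + (k + 1)**2 - 5)/(k + 3)
s_(k+1) − s_k = (-10*k**6 - 50*k**5 - 77*k**4 - 66*k**3 - 30*k**2 - k - 2)/(k**2 + 5*k + 6)
(s_(k+1) − s_k) − t_k = (8*k**5 + 31*k**4 + 22*k**3 + 18*k**2 - k - 2)/(k**2 + 5*k + 6)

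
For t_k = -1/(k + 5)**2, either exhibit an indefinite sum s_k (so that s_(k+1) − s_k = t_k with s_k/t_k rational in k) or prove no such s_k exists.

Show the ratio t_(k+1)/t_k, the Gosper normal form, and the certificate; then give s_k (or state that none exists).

not Gosper-summable; s_k does not exist

Step 1: r(k) = (k + 5)**2/(k + 6)**2.
A = k**2 + 10*k + 25, B = k**2 + 12*k + 36, C = 1.
Key eq: (k**2 + 10*k + 25)·f(k+1) = (k**2 + 10*k + 25)·f(k) + (1).
Bound: deg f ≤ 0.
Write f(k) = c0. Then LHS − RHS = -1, requiring -1 = 0: contradictory. No certificate.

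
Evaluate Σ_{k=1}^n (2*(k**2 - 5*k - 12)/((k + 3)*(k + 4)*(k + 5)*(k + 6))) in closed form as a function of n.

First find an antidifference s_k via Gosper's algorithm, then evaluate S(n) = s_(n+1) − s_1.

Step 1: r(k) = (k**3 - 25*k - 48)/(k**3 + 2*k**2 - 47*k - 84).
Gosper form: A/B · C(k+1)/C(k) with A=k + 3, B=k + 7, C=k**2 - 5*k - 12.
Key eq: (k + 3)·f(k+1) = (k + 6)·f(k) + (k**2 - 5*k - 12).
d = 3 from the (1,1,2) case.
A polynomial solution: f(k) = -k*(k**2 + 42*k + 77)/30.
R(k) = B(k−1)·f(k)/C(k) = -k*(k + 6)*(k**2 + 42*k + 77)/(30*(k**2 - 5*k - 12)); s_k = R·t_k = k*(-k**2 - 42*k - 77)/(15*(k + 3)*(k + 4)*(k + 5)).
Verify: 2*(k**2 - 5*k - 12)/(k**4 + 18*k**3 + 119*k**2 + 342*k + 360) matches t_k.
Σ_(k=1)^n t_k = s_(n+1) − s_(1) = ((-n**3 - 45*n**2 - 164*n - 120)/(15*(n**3 + 15*n**2 + 74*n + 120))) − (-1/15), i.e. 2*n*(-n - 3)/(n**3 + 15*n**2 + 74*n + 120).

S(n) = 2*n*(-n - 3)/(n**3 + 15*n**2 + 74*n + 120)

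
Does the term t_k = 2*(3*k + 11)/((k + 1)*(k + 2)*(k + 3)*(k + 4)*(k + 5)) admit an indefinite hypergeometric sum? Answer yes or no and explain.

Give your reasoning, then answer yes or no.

The ratio is (k + 1)*(3*k + 14)/((k + 6)*(3*k + 11)).
Take A(k)=k + 1, B(k)=k + 6, C(k)=k + 11/3.
f must satisfy (k + 1)·f(k+1) − (k + 5)·f(k) = k + 11/3.
Bound: deg f ≤ 4.
Match coefficients ⇒ f(k) = k*(k + 3)*(k**2 + 7*k + 14)/24.
Certificate R = B(k−1)f/C = k*(k + 3)*(k + 5)*(k**2 + 7*k + 14)/(8*(3*k + 11)) gives s_k = k*(k**2 + 7*k + 14)/(4*(k**3 + 7*k**2 + 14*k + 8)).
s_(k+1) − s_k = 2*(3*k + 11)/(k**5 + 15*k**4 + 85*k**3 + 225*k**2 + 274*k + 120) = t_k.

Yes. s_k = k*(k**2 + 7*k + 14)/(4*(k**3 + 7*k**2 + 14*k + 8)).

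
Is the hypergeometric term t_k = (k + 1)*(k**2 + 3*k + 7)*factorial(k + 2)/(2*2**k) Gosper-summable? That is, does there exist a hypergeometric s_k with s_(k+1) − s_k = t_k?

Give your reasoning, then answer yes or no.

The ratio is (k + 2)*(k + 3)*(3*k + (k + 1)**2 + 10)/(2*(k + 1)*(k**2 + 3*k + 7)).
Normal form (A,B,C) = (k/2 + 3/2, 1, k**3 + 4*k**2 + 10*k + 7).
f must satisfy (k/2 + 3/2)·f(k+1) − (1)·f(k) = k**3 + 4*k**2 + 10*k + 7.
Degrees (1,0,3) ⇒ d ≤ 2.
Solving with deg f ≤ 2: f(k) = 2*(k**2 + k + 1).
Then R = B(k−1)f/C = 2*(k**2 + k + 1)/((k + 1)*(k**2 + 3*k + 7)), so s_k = R(k)·t_k = (k**2 + k + 1)*factorial(k + 2)/2**k.
Verify: (k + 1)*(k**2 + 3*k + 7)*factorial(k + 2)/(2*2**k) matches t_k.

Yes. s_k = (k**2 + k + 1)*factorial(k + 2)/2**k.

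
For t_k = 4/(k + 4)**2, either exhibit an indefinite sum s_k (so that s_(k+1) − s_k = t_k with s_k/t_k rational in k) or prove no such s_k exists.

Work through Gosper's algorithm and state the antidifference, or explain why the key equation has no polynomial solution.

not Gosper-summable; s_k does not exist

Step 1: r(k) = (k + 4)**2/(k + 5)**2.
Take A(k)=k**2 + 8*k + 16, B(k)=k**2 + 10*k + 25, C(k)=1.
Set up (k**2 + 8*k + 16)·f(k+1) − (k**2 + 8*k + 16)·f(k) − (1) = 0.
Degrees (2,2,0) ⇒ d ≤ 0.
f = c0 ⇒ A·f(k+1) − B(k−1)·f(k) − C = -1. The system {-1 = 0} is inconsistent; no antidifference.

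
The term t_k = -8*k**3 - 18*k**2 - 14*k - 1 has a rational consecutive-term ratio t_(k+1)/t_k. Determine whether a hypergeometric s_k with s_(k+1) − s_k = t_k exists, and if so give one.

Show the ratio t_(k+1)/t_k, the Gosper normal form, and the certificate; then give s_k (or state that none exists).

t_(k+1)/t_k = (8*k**3 + 42*k**2 + 74*k + 41)/(8*k**3 + 18*k**2 + 14*k + 1).
So A=1 and B=1, with C=k**3 + 9*k**2/4 + 7*k/4 + 1/8.
Need (1)·f(k+1) − (1)·f(k) = k**3 + 9*k**2/4 + 7*k/4 + 1/8.
From deg A=0, deg B=0, deg C=3: d=4.
A polynomial solution: f(k) = k*(2*k**3 + 2*k**2 - 3)/8.
Get s_k = R·t_k = k*(-2*k**3 - 2*k**2 + 3) with R(k) = B(k−1)f(k)/C(k) = k*(2*k**3 + 2*k**2 - 3)/(8*k**3 + 18*k**2 + 14*k + 1).
s_(k+1) − s_k = -8*k**3 - 18*k**2 - 14*k - 1 = t_k.

s_k = k*(-2*k**3 - 2*k**2 + 3)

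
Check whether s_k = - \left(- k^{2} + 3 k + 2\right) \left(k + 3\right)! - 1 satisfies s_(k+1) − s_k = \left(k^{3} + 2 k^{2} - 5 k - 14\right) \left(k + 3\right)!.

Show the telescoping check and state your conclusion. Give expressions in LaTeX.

Valid — Δs_k = t_k.

s_(k+1) = -(3*k - (k + 1)**2 + 5)*factorial(k + 4) - 1
s_(k+1) − s_k = (k**3 + 2*k**2 - 5*k - 14)*factorial(k + 3)
(s_(k+1) − s_k) − t_k = 0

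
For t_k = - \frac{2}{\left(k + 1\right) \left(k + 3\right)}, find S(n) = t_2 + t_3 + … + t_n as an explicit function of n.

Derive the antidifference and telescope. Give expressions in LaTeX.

r(k) = (k + 1)*(k + 3)/((k + 2)*(k + 4)) after simplifying.
Gosper form: A/B · C(k+1)/C(k) with A=k + 1, B=k + 4, C=k + 2.
Key eq: (k + 1)·f(k+1) = (k + 3)·f(k) + (k + 2).
Bound: deg f ≤ 2.
Match coefficients ⇒ f(k) = k*(3*k + 5)/4.
So s_k = (B(k−1)f/C)·t_k = (k*(k + 3)*(3*k + 5)/(4*(k + 2)))·t_k = k*(-3*k - 5)/(2*(k + 1)*(k + 2)).
Verify: -2/(k**2 + 4*k + 3) matches t_k.
Telescope: S(n) = s_(n+1) − s_(2) = (-3*n**2 - 11*n - 8)/(2*(n**2 + 5*n + 6)) − (-11/12) = (-7*n**2 - 11*n + 18)/(12*(n**2 + 5*n + 6)).

S(n) = \frac{- 7 n^{2} - 11 n + 18}{12 \left(n^{2} + 5 n + 6\right)}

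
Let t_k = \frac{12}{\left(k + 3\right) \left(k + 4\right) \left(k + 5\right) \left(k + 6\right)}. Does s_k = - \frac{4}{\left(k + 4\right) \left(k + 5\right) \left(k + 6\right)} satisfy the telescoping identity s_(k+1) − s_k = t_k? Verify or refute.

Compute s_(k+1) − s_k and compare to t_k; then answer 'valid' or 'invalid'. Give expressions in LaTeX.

s_(k+1) = -4/((k + 5)*(k + 6)*(k + 7))
s_(k+1) − s_k = 12/((k + 4)*(k + 5)*(k + 6)*(k + 7))
(s_(k+1) − s_k) − t_k = -48/((k + 3)*(k + 4)*(k + 5)*(k + 6)*(k + 7))

Invalid: residual - \frac{48}{k^{5} + 25 k^{4} + 245 k^{3} + 1175 k^{2} + 2754 k + 2520} ≠ 0.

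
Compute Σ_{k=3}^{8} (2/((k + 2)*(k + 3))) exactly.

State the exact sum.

Ratio r(k) = (k + 2)/(k + 4).
Factor: A=k + 2; B=k + 4; C=1.
f must satisfy (k + 2)·f(k+1) − (k + 3)·f(k) = 1.
d = 1 from the (1,1,0) case.
Solve for f: f(k) = k/2 (degree 1 ≤ 1).
Then R = B(k−1)f/C = k*(k + 3)/2, so s_k = R(k)·t_k = k/(k + 2).
Check: Δs_k = 2/(k**2 + 5*k + 6). ✓
Telescoping: Σ = s_(9) − s_(3) = 9/11 − (3/5) = 12/55.

Σ = 12/55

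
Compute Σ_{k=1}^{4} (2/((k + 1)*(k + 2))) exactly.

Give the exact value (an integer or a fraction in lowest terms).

The ratio is (k + 1)/(k + 3).
A = k + 1, B = k + 3, C = 1.
f must satisfy (k + 1)·f(k+1) − (k + 2)·f(k) = 1.
d = 1 from the (1,1,0) case.
A polynomial solution: f(k) = k.
Certificate R = B(k−1)f/C = k*(k + 2) gives s_k = 2*k/(k + 1).
Verify: 2/(k**2 + 3*k + 2) matches t_k.
Σ_(k=1)^(4) t_k = s_(5) − s_(1) = 5/3 − (1) = 2/3.

Σ = 2/3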